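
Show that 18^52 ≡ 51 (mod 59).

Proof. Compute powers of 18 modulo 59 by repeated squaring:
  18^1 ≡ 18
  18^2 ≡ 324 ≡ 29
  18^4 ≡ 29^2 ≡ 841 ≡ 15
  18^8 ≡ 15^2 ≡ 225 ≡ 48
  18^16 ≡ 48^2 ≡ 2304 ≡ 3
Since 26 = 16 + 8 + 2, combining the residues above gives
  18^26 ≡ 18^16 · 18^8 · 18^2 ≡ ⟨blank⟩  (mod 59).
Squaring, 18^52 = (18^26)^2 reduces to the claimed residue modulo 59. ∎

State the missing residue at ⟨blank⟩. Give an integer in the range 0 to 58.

18^16 · 18^8 · 18^2 ≡ 3 · 48 · 29 = 4176.
4176 mod 59 = 46, so 18^26 ≡ 46 (mod 59).

46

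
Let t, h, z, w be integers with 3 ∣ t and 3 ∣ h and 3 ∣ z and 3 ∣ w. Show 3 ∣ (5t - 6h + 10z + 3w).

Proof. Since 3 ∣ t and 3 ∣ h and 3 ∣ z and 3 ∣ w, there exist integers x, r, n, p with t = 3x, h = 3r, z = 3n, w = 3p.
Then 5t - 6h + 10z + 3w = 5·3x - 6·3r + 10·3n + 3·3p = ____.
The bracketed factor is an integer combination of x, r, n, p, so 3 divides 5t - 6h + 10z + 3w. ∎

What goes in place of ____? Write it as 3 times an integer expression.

Pull the common 3 out of every term: 5·3x - 6·3r + 10·3n + 3·3p = 3(10n + 3p - 6r + 5x).
10n + 3p - 6r + 5x is an integer, which exhibits the divisibility.

3(10n + 3p - 6r + 5x)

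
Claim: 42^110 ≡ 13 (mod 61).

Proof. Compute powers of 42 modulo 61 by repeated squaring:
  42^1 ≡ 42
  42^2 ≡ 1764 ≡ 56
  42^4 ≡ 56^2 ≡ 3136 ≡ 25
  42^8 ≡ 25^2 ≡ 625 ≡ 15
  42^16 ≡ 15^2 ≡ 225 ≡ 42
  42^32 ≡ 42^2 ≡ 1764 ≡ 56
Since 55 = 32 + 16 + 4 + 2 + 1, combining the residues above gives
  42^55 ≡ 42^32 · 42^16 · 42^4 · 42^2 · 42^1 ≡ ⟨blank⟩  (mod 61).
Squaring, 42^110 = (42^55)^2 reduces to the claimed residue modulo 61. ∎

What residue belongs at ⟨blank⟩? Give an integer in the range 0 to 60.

47

Multiply the listed residues: 56 · 42 · 25 · 56 · 42 = 2352 → 58800 → 3292800 → 138297600.
Reducing modulo 61: 138297600 = 2267173·61 + 47, so 42^55 ≡ 47.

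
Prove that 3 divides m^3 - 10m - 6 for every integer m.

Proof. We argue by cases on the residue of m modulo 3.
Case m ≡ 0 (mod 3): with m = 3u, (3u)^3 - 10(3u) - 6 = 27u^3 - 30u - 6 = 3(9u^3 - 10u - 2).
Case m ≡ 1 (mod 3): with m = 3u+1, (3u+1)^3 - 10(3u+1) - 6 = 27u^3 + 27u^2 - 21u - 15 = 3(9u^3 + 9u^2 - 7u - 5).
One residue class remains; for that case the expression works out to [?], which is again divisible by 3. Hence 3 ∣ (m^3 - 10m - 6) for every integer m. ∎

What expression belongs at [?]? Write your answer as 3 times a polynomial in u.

Only m ≡ 2 (mod 3) is unaccounted for. Put m = 3u+2:
(3u+2)^3 - 10(3u+2) - 6 expands to 27u^3 + 54u^2 + 6u - 18,
and factoring out 3 leaves 3(9u^3 + 18u^2 + 2u - 6).

3(9u^3 + 18u^2 + 2u - 6)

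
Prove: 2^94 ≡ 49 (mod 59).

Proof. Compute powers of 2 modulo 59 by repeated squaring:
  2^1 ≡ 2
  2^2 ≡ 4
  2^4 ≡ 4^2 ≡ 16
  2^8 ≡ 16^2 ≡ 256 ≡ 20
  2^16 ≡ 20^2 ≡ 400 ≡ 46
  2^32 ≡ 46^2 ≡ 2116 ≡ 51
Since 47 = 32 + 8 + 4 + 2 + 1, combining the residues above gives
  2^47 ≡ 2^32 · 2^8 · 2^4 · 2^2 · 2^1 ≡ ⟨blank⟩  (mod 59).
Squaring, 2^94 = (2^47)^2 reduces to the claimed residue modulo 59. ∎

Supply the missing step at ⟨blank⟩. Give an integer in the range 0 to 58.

52

2^32 · 2^8 · 2^4 · 2^2 · 2^1 ≡ 51 · 20 · 16 · 4 · 2 = 130560.
130560 mod 59 = 52, so 2^47 ≡ 52 (mod 59).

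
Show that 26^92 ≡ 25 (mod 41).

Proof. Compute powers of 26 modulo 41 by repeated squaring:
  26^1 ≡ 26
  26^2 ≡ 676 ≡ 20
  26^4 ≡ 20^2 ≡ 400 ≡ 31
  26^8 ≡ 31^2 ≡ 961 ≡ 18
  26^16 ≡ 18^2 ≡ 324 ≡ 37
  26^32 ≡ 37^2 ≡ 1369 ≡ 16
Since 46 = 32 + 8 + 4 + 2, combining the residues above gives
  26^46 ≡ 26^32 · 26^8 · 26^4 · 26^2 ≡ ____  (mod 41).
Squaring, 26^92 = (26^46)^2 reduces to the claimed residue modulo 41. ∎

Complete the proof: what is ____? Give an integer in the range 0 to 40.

5

Multiply the listed residues: 16 · 18 · 31 · 20 = 288 → 8928 → 178560.
Reducing modulo 41: 178560 = 4355·41 + 5, so 26^46 ≡ 5.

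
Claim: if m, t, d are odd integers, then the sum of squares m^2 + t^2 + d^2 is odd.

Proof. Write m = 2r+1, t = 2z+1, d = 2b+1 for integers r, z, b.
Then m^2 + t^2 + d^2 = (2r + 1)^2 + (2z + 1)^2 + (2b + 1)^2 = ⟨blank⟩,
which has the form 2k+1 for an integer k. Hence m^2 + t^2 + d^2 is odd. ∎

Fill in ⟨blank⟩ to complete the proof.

2(2b^2 + 2b + 2r^2 + 2r + 2z^2 + 2z + 1) + 1

Expanding: (2r + 1)^2 + (2z + 1)^2 + (2b + 1)^2 = 4b^2 + 4b + 4r^2 + 4r + 4z^2 + 4z + 3.
Every term except the constant is even, so this is 2(2b^2 + 2b + 2r^2 + 2r + 2z^2 + 2z + 1) + 1,
and 2b^2 + 2b + 2r^2 + 2r + 2z^2 + 2z + 1 ∈ ℤ gives the required form.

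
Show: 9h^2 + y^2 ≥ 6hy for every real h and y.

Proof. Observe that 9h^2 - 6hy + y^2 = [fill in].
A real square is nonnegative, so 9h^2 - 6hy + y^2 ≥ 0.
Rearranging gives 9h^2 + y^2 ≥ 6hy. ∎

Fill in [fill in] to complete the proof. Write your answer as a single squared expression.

The leading and trailing coefficients are 3^2 and 1^2, and 6 = 2·3·1, so the trinomial is (3h - y)^2.
Hence 9h^2 - 6hy + y^2 ≥ 0.

(3h - y)^2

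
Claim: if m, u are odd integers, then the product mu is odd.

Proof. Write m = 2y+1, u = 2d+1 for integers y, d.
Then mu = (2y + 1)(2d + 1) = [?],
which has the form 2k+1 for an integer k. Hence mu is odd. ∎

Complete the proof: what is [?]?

(2y + 1)(2d + 1) = 4dy + 2d + 2y + 1
= 2(2dy + d + y) + 1.
Since 2dy + d + y is an integer, the product is of the form 2k+1 for an integer k.

2(2dy + d + y) + 1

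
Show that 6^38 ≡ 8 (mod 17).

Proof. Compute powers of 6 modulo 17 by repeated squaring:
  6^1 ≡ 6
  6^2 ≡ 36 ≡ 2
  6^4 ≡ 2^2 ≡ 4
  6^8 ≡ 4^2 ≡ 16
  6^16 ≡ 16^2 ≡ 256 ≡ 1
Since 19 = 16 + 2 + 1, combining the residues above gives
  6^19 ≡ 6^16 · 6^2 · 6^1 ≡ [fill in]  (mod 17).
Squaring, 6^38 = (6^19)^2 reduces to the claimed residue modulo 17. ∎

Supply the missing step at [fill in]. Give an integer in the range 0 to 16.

Multiply the listed residues: 1 · 2 · 6 = 2 → 12.
Reducing modulo 17: 12 = 0·17 + 12, so 6^19 ≡ 12.

12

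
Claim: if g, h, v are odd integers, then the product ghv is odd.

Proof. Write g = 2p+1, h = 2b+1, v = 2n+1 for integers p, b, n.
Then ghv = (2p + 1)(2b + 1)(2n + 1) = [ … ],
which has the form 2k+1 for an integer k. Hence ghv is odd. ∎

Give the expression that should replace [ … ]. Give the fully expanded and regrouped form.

(2p + 1)(2b + 1)(2n + 1) = 8bnp + 4bn + 4bp + 2b + 4np + 2n + 2p + 1
= 2(4bnp + 2bn + 2bp + b + 2np + n + p) + 1.
Since 4bnp + 2bn + 2bp + b + 2np + n + p is an integer, the product is of the form 2k+1 for an integer k.

2(4bnp + 2bn + 2bp + b + 2np + n + p) + 1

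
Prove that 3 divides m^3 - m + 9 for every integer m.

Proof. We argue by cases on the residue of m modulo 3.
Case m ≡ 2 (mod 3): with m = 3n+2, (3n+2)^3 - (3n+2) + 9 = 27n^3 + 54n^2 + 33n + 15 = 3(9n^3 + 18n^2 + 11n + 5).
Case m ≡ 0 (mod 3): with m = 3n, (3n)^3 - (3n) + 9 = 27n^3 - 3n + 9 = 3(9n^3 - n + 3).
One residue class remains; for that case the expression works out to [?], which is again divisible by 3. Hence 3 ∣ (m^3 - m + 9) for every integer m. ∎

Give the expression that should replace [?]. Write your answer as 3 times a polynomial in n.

3(9n^3 + 9n^2 + 2n + 3)

The residues treated are {2, 0}, so the missing case is m ≡ 1 (mod 3); write m = 3n+1.
Then (3n+1)^3 - (3n+1) + 9 = 27n^3 + 27n^2 + 6n + 9 = 3(9n^3 + 9n^2 + 2n + 3).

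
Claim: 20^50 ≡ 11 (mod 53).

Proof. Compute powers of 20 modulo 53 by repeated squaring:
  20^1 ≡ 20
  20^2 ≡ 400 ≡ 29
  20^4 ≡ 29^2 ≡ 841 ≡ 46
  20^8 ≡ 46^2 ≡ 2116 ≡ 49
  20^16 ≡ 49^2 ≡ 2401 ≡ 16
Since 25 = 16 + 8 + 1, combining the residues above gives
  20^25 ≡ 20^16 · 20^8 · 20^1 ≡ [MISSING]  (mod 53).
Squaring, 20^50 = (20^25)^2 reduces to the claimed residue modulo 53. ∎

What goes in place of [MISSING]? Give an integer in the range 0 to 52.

20^16 · 20^8 · 20^1 ≡ 16 · 49 · 20 = 15680.
15680 mod 53 = 45, so 20^25 ≡ 45 (mod 53).

45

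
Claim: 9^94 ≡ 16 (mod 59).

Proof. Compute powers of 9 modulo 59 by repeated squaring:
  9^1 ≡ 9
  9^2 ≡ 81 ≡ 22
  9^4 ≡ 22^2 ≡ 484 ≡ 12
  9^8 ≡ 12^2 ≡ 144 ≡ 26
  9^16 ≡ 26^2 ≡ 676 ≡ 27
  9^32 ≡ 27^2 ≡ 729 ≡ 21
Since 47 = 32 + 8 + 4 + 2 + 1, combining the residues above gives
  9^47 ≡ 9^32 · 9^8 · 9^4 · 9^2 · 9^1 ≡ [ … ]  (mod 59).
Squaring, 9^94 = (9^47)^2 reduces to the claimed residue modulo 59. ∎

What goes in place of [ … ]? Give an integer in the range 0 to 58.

Multiply the listed residues: 21 · 26 · 12 · 22 · 9 = 546 → 6552 → 144144 → 1297296.
Reducing modulo 59: 1297296 = 21988·59 + 4, so 9^47 ≡ 4.

4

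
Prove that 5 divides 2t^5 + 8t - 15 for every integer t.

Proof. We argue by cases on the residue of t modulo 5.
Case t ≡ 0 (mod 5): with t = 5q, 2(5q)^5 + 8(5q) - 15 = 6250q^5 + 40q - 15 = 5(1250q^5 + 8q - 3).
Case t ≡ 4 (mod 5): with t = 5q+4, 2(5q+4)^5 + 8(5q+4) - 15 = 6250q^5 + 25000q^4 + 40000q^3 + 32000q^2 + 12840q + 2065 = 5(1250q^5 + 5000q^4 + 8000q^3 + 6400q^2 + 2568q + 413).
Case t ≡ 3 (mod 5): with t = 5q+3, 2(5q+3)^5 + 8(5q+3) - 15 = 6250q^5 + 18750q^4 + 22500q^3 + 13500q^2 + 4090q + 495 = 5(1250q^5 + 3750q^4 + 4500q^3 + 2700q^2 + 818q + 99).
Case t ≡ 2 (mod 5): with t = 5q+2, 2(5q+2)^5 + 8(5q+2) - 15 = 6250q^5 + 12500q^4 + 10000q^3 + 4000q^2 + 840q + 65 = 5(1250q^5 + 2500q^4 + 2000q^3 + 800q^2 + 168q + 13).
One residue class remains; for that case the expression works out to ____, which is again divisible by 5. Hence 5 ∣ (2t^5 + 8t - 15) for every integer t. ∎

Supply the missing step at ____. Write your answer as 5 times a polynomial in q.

Only t ≡ 1 (mod 5) is unaccounted for. Put t = 5q+1:
2(5q+1)^5 + 8(5q+1) - 15 expands to 6250q^5 + 6250q^4 + 2500q^3 + 500q^2 + 90q - 5,
and factoring out 5 leaves 5(1250q^5 + 1250q^4 + 500q^3 + 100q^2 + 18q - 1).

5(1250q^5 + 1250q^4 + 500q^3 + 100q^2 + 18q - 1)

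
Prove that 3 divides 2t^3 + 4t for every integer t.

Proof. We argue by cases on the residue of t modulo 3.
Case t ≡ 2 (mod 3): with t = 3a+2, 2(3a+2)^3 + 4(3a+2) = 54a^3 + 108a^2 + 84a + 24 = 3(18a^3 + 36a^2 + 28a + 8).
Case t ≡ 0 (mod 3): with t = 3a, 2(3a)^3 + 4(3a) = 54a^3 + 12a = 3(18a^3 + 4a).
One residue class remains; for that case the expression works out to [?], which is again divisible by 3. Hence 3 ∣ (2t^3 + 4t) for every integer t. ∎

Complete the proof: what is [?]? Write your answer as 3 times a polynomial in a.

3(18a^3 + 18a^2 + 10a + 2)

Only t ≡ 1 (mod 3) is unaccounted for. Put t = 3a+1:
2(3a+1)^3 + 4(3a+1) expands to 54a^3 + 54a^2 + 30a + 6,
and factoring out 3 leaves 3(18a^3 + 18a^2 + 10a + 2).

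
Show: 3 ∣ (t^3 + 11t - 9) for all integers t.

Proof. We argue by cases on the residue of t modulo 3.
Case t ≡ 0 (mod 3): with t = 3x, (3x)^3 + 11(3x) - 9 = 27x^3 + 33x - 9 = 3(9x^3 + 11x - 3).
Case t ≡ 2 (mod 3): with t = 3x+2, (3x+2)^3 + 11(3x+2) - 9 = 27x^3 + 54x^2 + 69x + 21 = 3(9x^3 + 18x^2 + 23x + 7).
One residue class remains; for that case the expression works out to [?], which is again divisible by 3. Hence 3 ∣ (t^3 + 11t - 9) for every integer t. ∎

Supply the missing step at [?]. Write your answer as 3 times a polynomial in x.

Only t ≡ 1 (mod 3) is unaccounted for. Put t = 3x+1:
(3x+1)^3 + 11(3x+1) - 9 expands to 27x^3 + 27x^2 + 42x + 3,
and factoring out 3 leaves 3(9x^3 + 9x^2 + 14x + 1).

3(9x^3 + 9x^2 + 14x + 1)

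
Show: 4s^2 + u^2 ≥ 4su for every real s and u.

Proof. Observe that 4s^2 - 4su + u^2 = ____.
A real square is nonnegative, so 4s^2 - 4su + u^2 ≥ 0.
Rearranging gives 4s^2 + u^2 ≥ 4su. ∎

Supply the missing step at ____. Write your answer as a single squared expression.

The leading and trailing coefficients are 2^2 and 1^2, and 4 = 2·2·1, so the trinomial is (2s - u)^2.
Hence 4s^2 - 4su + u^2 ≥ 0.

(2s - u)^2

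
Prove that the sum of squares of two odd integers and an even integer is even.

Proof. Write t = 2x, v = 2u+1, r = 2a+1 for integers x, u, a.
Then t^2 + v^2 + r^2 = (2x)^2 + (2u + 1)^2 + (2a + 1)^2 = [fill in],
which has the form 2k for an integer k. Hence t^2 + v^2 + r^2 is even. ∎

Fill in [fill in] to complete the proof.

Expanding: (2x)^2 + (2u + 1)^2 + (2a + 1)^2 = 4a^2 + 4a + 4u^2 + 4u + 4x^2 + 2.
Every term is even; pulling out the factor of 2 gives 2(2a^2 + 2a + 2u^2 + 2u + 2x^2 + 1).

2(2a^2 + 2a + 2u^2 + 2u + 2x^2 + 1)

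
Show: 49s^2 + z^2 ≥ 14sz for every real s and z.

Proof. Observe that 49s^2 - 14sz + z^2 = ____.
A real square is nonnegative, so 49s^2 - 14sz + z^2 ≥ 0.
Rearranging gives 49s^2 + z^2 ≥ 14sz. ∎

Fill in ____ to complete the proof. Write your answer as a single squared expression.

(7s - z)^2

49s^2 - 14sz + z^2 is a perfect-square trinomial: the outer terms are (7s)^2 and (z)^2, and the cross term is -2·7s·z.
So 49s^2 - 14sz + z^2 = (7s - z)^2 ≥ 0.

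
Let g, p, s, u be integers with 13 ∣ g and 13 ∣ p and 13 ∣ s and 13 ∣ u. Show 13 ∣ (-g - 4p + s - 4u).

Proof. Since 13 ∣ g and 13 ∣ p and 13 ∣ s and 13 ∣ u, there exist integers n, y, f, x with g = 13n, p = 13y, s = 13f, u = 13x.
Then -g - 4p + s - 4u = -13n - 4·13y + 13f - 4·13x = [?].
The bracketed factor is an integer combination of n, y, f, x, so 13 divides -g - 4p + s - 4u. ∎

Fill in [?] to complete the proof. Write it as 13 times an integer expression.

13(f - n - 4x - 4y)

Each term has a factor of 13: -13n - 4·13y + 13f - 4·13x = 13·(f - n - 4x - 4y).
Since f - n - 4x - 4y is an integer, 13 ∣ (-g - 4p + s - 4u).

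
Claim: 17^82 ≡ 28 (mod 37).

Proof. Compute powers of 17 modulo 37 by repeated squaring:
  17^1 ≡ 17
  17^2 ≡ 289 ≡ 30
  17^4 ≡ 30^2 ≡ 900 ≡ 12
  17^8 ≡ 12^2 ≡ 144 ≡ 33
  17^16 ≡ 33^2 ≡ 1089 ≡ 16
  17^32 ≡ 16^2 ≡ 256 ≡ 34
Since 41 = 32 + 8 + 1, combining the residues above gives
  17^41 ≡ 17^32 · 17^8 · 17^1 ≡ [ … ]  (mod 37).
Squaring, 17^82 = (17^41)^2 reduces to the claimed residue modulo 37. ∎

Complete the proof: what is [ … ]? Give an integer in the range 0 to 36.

17^32 · 17^8 · 17^1 ≡ 34 · 33 · 17 = 19074.
19074 mod 37 = 19, so 17^41 ≡ 19 (mod 37).

19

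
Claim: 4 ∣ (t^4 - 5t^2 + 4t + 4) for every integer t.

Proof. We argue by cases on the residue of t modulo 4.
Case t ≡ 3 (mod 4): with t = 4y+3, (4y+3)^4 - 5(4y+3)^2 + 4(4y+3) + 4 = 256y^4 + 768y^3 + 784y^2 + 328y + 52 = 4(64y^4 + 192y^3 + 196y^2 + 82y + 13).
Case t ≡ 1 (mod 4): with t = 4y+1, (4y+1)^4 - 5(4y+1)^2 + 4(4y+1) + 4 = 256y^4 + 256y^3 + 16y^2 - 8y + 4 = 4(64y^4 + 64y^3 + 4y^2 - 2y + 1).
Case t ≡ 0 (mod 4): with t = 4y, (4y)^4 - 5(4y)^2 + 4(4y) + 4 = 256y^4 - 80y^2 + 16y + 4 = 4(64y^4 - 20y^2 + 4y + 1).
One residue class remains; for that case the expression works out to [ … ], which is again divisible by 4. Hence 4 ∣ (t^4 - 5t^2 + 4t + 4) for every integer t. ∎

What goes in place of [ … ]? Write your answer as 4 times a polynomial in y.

4(64y^4 + 128y^3 + 76y^2 + 16y + 2)

Only t ≡ 2 (mod 4) is unaccounted for. Put t = 4y+2:
(4y+2)^4 - 5(4y+2)^2 + 4(4y+2) + 4 expands to 256y^4 + 512y^3 + 304y^2 + 64y + 8,
and factoring out 4 leaves 4(64y^4 + 128y^3 + 76y^2 + 16y + 2).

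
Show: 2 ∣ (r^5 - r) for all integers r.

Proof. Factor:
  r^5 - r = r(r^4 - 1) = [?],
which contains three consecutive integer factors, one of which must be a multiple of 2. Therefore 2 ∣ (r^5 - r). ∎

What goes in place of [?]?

(r - 1)r(r + 1)(r^2 + 1)

r^4 - 1 = (r^2 - 1)(r^2 + 1), and r^2 - 1 = (r-1)(r+1).
So r(r^4 - 1) = (r - 1)r(r + 1)(r^2 + 1).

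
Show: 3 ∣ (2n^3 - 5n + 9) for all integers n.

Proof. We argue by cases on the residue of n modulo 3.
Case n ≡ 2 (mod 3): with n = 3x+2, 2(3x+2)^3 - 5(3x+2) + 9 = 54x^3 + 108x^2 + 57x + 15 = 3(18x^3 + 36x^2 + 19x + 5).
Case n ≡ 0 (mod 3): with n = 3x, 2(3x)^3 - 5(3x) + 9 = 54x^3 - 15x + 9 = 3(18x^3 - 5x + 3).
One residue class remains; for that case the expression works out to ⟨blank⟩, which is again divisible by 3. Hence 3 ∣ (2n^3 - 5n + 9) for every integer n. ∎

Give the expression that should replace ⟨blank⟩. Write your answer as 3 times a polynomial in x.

3(18x^3 + 18x^2 + x + 2)

The residues treated are {2, 0}, so the missing case is n ≡ 1 (mod 3); write n = 3x+1.
Then 2(3x+1)^3 - 5(3x+1) + 9 = 54x^3 + 54x^2 + 3x + 6 = 3(18x^3 + 18x^2 + x + 2).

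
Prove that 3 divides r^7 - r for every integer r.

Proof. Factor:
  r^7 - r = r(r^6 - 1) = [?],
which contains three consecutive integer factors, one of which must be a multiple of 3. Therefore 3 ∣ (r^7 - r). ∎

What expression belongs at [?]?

(r - 1)r(r + 1)(r^4 + r^2 + 1)

r^6 - 1 = (r^2 - 1)(r^4 + r^2 + 1), and r^2 - 1 = (r-1)(r+1).
So r(r^6 - 1) = (r - 1)r(r + 1)(r^4 + r^2 + 1).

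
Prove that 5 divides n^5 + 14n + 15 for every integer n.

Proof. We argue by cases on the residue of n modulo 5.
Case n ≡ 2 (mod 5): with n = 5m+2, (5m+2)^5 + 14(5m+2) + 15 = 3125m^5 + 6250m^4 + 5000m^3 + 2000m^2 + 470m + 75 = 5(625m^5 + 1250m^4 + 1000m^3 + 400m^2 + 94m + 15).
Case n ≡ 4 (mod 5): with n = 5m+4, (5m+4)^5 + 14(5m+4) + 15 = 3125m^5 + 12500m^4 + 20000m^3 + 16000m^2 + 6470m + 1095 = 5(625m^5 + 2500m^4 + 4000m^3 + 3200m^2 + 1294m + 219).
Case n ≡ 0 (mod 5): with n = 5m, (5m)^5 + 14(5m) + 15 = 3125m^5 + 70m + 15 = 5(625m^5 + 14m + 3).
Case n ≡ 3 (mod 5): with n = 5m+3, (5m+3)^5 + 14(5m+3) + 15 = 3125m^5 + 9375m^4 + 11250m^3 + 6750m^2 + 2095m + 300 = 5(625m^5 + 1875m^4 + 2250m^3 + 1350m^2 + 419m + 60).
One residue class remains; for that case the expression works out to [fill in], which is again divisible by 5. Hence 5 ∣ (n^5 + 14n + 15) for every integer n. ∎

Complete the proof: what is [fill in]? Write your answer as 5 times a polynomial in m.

5(625m^5 + 625m^4 + 250m^3 + 50m^2 + 19m + 6)

The residues treated are {2, 4, 0, 3}, so the missing case is n ≡ 1 (mod 5); write n = 5m+1.
Then (5m+1)^5 + 14(5m+1) + 15 = 3125m^5 + 3125m^4 + 1250m^3 + 250m^2 + 95m + 30 = 5(625m^5 + 625m^4 + 250m^3 + 50m^2 + 19m + 6).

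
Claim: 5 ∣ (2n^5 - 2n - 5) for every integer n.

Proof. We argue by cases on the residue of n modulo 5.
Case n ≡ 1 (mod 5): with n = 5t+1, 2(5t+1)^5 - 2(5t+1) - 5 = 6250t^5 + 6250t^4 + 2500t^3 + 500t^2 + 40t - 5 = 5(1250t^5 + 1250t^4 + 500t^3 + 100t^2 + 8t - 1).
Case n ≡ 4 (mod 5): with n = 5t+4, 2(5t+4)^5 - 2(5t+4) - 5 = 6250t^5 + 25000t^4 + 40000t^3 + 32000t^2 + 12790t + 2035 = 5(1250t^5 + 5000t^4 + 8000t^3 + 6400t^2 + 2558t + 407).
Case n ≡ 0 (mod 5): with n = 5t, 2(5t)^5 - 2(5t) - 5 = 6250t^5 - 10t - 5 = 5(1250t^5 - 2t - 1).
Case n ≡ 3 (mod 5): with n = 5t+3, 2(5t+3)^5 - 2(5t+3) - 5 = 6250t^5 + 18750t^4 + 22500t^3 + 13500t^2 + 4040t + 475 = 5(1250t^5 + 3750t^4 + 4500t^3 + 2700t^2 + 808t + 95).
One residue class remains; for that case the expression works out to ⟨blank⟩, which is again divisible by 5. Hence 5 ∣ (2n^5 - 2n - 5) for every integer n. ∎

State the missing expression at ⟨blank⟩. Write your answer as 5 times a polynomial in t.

5(1250t^5 + 2500t^4 + 2000t^3 + 800t^2 + 158t + 11)

The residues treated are {1, 4, 0, 3}, so the missing case is n ≡ 2 (mod 5); write n = 5t+2.
Then 2(5t+2)^5 - 2(5t+2) - 5 = 6250t^5 + 12500t^4 + 10000t^3 + 4000t^2 + 790t + 55 = 5(1250t^5 + 2500t^4 + 2000t^3 + 800t^2 + 158t + 11).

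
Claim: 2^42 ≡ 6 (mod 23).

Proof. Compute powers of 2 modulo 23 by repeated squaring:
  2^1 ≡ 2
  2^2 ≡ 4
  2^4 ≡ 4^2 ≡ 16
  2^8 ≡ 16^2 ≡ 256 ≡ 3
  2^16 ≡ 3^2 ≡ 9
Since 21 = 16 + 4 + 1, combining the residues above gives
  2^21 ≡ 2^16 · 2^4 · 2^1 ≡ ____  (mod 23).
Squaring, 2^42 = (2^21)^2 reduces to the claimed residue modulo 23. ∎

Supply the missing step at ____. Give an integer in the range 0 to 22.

Multiply the listed residues: 9 · 16 · 2 = 144 → 288.
Reducing modulo 23: 288 = 12·23 + 12, so 2^21 ≡ 12.

12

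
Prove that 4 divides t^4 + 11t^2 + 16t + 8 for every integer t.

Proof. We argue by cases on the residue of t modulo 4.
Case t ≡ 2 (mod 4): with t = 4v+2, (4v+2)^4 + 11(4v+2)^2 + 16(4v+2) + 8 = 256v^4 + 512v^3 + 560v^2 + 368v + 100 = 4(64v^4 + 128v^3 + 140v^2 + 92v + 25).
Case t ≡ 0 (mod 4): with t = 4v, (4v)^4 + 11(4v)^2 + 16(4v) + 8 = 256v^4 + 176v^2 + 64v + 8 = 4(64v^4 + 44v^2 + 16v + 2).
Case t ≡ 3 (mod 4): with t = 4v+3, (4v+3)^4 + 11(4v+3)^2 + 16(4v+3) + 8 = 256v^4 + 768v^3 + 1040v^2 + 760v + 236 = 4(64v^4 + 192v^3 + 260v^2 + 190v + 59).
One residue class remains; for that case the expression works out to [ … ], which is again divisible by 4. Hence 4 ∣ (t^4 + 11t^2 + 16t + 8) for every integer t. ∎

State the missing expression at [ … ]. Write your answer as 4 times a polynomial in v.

Only t ≡ 1 (mod 4) is unaccounted for. Put t = 4v+1:
(4v+1)^4 + 11(4v+1)^2 + 16(4v+1) + 8 expands to 256v^4 + 256v^3 + 272v^2 + 168v + 36,
and factoring out 4 leaves 4(64v^4 + 64v^3 + 68v^2 + 42v + 9).

4(64v^4 + 64v^3 + 68v^2 + 42v + 9)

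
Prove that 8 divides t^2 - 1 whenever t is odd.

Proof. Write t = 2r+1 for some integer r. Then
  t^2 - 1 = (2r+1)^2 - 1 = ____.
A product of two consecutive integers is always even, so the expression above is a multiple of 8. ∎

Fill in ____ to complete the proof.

(2r+1)^2 - 1 = 4r^2 + 4r + 1 - 1 = 4r^2 + 4r = 4r(r+1).
Since r and r+1 are consecutive, r(r+1) is even, and 4·(even) is a multiple of 8.

4r(r + 1)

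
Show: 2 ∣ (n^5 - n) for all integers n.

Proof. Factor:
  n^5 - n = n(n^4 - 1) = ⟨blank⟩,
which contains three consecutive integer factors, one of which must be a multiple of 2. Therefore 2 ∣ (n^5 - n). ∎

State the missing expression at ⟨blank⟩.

(n - 1)n(n + 1)(n^2 + 1)

n^4 - 1 = (n^2 - 1)(n^2 + 1), and n^2 - 1 = (n-1)(n+1).
So n(n^4 - 1) = (n - 1)n(n + 1)(n^2 + 1).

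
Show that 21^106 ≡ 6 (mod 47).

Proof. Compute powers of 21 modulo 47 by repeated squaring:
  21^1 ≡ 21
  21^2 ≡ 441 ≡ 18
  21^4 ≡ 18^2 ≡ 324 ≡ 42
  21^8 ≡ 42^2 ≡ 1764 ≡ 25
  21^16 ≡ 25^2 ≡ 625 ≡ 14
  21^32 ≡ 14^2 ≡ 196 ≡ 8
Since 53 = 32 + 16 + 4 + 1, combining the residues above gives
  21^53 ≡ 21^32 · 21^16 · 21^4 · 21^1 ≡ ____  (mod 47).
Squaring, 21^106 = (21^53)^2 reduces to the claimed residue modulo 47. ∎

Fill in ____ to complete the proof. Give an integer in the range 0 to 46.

37

21^32 · 21^16 · 21^4 · 21^1 ≡ 8 · 14 · 42 · 21 = 98784.
98784 mod 47 = 37, so 21^53 ≡ 37 (mod 47).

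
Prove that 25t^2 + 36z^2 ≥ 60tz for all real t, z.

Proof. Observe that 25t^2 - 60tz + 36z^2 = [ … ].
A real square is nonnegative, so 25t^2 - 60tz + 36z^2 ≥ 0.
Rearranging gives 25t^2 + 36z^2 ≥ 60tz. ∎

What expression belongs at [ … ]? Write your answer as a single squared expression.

(5t - 6z)^2

25t^2 - 60tz + 36z^2 is a perfect-square trinomial: the outer terms are (5t)^2 and (6z)^2, and the cross term is -2·5t·6z.
So 25t^2 - 60tz + 36z^2 = (5t - 6z)^2 ≥ 0.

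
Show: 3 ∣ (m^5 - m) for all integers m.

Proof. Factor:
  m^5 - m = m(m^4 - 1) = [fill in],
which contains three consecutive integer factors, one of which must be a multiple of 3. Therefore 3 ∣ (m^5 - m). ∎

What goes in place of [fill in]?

m^4 - 1 = (m^2 - 1)(m^2 + 1), and m^2 - 1 = (m-1)(m+1).
So m(m^4 - 1) = (m - 1)m(m + 1)(m^2 + 1).

(m - 1)m(m + 1)(m^2 + 1)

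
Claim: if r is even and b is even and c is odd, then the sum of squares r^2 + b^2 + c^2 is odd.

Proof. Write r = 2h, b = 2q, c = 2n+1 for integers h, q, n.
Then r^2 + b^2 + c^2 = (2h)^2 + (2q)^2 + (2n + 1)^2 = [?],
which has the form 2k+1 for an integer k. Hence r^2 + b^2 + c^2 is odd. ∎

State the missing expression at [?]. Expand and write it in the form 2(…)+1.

(2h)^2 + (2q)^2 + (2n + 1)^2 = 4h^2 + 4n^2 + 4n + 4q^2 + 1
= 2(2h^2 + 2n^2 + 2n + 2q^2) + 1.
Since 2h^2 + 2n^2 + 2n + 2q^2 is an integer, the sum of squares is of the form 2k+1 for an integer k.

2(2h^2 + 2n^2 + 2n + 2q^2) + 1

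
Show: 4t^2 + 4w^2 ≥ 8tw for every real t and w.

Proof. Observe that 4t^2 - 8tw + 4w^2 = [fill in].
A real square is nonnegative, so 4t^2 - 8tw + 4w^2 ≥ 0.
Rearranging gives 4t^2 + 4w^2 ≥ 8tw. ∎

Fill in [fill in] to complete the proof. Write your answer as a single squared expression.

4t^2 - 8tw + 4w^2 is a perfect-square trinomial: the outer terms are (2t)^2 and (2w)^2, and the cross term is -2·2t·2w.
So 4t^2 - 8tw + 4w^2 = (2t - 2w)^2 ≥ 0.

(2t - 2w)^2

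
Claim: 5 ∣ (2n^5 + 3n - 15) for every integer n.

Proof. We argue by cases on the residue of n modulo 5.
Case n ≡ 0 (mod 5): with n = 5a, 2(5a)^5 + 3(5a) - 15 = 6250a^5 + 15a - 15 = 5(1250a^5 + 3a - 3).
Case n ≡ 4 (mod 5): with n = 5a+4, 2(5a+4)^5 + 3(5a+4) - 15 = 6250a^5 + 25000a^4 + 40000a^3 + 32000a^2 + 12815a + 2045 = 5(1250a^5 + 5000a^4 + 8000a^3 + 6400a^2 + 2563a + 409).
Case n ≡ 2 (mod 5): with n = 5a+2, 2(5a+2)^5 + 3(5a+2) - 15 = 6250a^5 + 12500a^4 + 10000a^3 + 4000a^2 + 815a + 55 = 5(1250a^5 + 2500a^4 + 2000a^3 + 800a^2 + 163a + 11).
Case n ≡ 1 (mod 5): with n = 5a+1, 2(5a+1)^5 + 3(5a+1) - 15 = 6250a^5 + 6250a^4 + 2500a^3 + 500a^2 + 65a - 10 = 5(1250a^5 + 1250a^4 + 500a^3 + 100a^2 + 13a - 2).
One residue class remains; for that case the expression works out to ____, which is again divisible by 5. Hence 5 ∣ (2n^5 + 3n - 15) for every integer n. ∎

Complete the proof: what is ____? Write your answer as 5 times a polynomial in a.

Only n ≡ 3 (mod 5) is unaccounted for. Put n = 5a+3:
2(5a+3)^5 + 3(5a+3) - 15 expands to 6250a^5 + 18750a^4 + 22500a^3 + 13500a^2 + 4065a + 480,
and factoring out 5 leaves 5(1250a^5 + 3750a^4 + 4500a^3 + 2700a^2 + 813a + 96).

5(1250a^5 + 3750a^4 + 4500a^3 + 2700a^2 + 813a + 96)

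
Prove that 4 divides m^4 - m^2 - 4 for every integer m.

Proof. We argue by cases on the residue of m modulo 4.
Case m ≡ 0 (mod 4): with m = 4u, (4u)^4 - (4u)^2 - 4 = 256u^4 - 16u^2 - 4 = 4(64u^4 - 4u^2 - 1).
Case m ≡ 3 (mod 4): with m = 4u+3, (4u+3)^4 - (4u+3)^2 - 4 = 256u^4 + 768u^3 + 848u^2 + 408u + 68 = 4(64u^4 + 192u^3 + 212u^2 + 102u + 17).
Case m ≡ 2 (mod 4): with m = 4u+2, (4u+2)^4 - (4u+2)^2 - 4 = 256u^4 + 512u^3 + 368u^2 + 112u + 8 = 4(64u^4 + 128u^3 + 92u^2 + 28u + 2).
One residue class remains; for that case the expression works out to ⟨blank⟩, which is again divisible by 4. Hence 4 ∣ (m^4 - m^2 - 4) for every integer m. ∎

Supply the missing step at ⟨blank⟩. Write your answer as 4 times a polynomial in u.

The residues treated are {0, 3, 2}, so the missing case is m ≡ 1 (mod 4); write m = 4u+1.
Then (4u+1)^4 - (4u+1)^2 - 4 = 256u^4 + 256u^3 + 80u^2 + 8u - 4 = 4(64u^4 + 64u^3 + 20u^2 + 2u - 1).

4(64u^4 + 64u^3 + 20u^2 + 2u - 1)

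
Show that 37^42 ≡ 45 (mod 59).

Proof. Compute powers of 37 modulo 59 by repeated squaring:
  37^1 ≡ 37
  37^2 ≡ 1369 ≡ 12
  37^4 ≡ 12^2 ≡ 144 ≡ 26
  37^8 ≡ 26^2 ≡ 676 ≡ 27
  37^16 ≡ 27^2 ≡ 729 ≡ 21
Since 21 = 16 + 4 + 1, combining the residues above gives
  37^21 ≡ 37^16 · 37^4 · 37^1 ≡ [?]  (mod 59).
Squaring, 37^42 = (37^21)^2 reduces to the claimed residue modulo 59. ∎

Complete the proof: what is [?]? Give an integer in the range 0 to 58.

37^16 · 37^4 · 37^1 ≡ 21 · 26 · 37 = 20202.
20202 mod 59 = 24, so 37^21 ≡ 24 (mod 59).

24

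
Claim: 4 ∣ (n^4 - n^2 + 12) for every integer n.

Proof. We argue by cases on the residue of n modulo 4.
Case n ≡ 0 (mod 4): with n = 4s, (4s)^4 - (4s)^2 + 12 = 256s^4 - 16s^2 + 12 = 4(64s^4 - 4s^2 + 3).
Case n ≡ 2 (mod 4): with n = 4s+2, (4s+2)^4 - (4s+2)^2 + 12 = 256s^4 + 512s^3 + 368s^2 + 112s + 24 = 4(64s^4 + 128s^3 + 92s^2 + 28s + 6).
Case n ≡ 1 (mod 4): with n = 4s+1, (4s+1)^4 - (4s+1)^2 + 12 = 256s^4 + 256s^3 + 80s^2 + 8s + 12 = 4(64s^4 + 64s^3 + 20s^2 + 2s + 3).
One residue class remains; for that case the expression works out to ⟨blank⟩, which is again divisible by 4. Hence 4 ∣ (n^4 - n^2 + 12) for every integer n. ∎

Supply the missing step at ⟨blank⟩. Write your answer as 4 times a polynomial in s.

Only n ≡ 3 (mod 4) is unaccounted for. Put n = 4s+3:
(4s+3)^4 - (4s+3)^2 + 12 expands to 256s^4 + 768s^3 + 848s^2 + 408s + 84,
and factoring out 4 leaves 4(64s^4 + 192s^3 + 212s^2 + 102s + 21).

4(64s^4 + 192s^3 + 212s^2 + 102s + 21)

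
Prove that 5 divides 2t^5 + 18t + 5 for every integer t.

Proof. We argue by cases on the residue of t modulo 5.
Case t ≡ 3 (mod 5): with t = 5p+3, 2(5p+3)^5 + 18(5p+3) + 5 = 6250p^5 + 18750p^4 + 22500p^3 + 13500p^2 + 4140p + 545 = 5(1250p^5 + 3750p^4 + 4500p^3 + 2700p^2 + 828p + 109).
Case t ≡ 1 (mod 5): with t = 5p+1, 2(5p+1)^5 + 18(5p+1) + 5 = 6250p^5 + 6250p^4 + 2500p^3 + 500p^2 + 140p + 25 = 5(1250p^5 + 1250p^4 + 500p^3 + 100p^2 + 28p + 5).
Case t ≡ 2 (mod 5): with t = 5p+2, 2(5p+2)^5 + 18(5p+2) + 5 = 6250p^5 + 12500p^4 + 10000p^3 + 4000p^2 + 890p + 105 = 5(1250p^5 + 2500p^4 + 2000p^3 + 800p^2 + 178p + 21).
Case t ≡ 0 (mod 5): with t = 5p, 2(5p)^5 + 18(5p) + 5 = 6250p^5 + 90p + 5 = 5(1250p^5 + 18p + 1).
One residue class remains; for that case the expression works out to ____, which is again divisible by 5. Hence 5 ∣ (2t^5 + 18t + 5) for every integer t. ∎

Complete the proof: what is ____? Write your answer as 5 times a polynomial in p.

The residues treated are {3, 1, 2, 0}, so the missing case is t ≡ 4 (mod 5); write t = 5p+4.
Then 2(5p+4)^5 + 18(5p+4) + 5 = 6250p^5 + 25000p^4 + 40000p^3 + 32000p^2 + 12890p + 2125 = 5(1250p^5 + 5000p^4 + 8000p^3 + 6400p^2 + 2578p + 425).

5(1250p^5 + 5000p^4 + 8000p^3 + 6400p^2 + 2578p + 425)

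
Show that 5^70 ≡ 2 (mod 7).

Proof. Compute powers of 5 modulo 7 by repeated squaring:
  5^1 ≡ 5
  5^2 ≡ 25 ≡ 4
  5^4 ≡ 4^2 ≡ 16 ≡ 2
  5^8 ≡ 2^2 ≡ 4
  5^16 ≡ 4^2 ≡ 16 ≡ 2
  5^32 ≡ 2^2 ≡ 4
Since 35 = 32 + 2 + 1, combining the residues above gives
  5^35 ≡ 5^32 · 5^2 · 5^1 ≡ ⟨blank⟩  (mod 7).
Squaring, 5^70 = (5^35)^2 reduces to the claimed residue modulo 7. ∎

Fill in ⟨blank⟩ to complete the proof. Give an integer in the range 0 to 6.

Multiply the listed residues: 4 · 4 · 5 = 16 → 80.
Reducing modulo 7: 80 = 11·7 + 3, so 5^35 ≡ 3.

3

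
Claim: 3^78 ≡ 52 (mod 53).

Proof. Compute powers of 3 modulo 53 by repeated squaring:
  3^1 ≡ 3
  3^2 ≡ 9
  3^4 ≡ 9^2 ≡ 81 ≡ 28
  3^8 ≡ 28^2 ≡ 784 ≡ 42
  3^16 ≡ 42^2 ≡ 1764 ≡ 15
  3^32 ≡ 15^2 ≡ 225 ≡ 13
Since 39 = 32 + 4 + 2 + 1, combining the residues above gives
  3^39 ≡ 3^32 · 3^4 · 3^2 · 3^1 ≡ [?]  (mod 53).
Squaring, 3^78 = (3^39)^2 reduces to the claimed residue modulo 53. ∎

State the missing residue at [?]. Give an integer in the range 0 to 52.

23

3^32 · 3^4 · 3^2 · 3^1 ≡ 13 · 28 · 9 · 3 = 9828.
9828 mod 53 = 23, so 3^39 ≡ 23 (mod 53).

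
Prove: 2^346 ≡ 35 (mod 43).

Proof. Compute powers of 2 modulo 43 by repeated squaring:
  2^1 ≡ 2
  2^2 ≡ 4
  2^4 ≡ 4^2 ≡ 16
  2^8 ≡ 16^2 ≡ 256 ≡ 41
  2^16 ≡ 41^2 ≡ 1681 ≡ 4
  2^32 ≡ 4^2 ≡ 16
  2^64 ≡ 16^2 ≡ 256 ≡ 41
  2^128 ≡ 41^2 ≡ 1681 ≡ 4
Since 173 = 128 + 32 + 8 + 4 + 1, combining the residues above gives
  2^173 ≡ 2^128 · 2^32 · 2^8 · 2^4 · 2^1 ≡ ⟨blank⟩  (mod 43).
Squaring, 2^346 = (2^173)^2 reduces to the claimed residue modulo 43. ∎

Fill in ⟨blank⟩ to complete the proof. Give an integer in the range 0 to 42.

32

Multiply the listed residues: 4 · 16 · 41 · 16 · 2 = 64 → 2624 → 41984 → 83968.
Reducing modulo 43: 83968 = 1952·43 + 32, so 2^173 ≡ 32.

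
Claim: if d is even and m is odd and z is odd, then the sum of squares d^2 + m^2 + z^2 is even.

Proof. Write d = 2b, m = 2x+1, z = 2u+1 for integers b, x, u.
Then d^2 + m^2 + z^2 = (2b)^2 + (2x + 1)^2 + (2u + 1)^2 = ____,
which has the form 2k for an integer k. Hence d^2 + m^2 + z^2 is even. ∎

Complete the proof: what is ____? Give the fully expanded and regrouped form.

2(2b^2 + 2u^2 + 2u + 2x^2 + 2x + 1)

(2b)^2 + (2x + 1)^2 + (2u + 1)^2 = 4b^2 + 4u^2 + 4u + 4x^2 + 4x + 2
= 2(2b^2 + 2u^2 + 2u + 2x^2 + 2x + 1).
Since 2b^2 + 2u^2 + 2u + 2x^2 + 2x + 1 is an integer, the sum of squares is of the form 2k for an integer k.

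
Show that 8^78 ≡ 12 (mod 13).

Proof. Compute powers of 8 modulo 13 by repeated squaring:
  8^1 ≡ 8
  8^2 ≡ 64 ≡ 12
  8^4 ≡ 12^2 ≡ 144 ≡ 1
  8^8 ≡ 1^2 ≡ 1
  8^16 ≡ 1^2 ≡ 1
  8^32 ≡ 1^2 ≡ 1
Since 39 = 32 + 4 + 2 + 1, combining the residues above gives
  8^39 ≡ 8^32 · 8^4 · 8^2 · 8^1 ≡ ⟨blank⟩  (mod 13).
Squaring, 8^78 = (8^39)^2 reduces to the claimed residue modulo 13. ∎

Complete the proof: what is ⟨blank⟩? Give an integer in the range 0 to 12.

8^32 · 8^4 · 8^2 · 8^1 ≡ 1 · 1 · 12 · 8 = 96.
96 mod 13 = 5, so 8^39 ≡ 5 (mod 13).

5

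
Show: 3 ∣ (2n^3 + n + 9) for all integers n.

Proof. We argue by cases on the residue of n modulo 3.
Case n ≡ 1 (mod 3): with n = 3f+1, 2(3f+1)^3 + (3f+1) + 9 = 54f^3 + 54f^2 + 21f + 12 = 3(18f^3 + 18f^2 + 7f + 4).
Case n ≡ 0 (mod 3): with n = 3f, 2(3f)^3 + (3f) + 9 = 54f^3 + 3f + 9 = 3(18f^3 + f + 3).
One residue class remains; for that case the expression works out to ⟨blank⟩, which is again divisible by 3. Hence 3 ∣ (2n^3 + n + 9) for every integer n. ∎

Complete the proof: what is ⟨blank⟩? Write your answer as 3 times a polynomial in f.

3(18f^3 + 36f^2 + 25f + 9)

Only n ≡ 2 (mod 3) is unaccounted for. Put n = 3f+2:
2(3f+2)^3 + (3f+2) + 9 expands to 54f^3 + 108f^2 + 75f + 27,
and factoring out 3 leaves 3(18f^3 + 36f^2 + 25f + 9).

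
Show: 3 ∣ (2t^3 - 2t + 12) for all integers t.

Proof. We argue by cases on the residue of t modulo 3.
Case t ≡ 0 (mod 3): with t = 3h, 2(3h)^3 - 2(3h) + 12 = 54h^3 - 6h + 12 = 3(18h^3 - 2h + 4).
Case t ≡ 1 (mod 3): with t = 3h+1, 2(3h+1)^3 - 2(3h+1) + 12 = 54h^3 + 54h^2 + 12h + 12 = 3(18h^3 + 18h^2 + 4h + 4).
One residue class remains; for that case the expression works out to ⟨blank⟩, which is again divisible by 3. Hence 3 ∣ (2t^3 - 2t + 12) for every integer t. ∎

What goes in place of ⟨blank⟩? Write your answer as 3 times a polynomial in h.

Only t ≡ 2 (mod 3) is unaccounted for. Put t = 3h+2:
2(3h+2)^3 - 2(3h+2) + 12 expands to 54h^3 + 108h^2 + 66h + 24,
and factoring out 3 leaves 3(18h^3 + 36h^2 + 22h + 8).

3(18h^3 + 36h^2 + 22h + 8)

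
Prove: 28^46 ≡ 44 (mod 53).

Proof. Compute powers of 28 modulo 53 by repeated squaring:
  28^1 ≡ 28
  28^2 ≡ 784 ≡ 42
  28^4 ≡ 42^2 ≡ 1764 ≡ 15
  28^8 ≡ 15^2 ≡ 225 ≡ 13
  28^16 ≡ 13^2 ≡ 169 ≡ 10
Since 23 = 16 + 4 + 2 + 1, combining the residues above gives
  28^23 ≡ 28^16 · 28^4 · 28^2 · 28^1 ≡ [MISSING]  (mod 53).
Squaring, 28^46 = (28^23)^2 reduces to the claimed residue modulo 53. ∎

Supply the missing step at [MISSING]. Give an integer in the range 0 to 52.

28^16 · 28^4 · 28^2 · 28^1 ≡ 10 · 15 · 42 · 28 = 176400.
176400 mod 53 = 16, so 28^23 ≡ 16 (mod 53).

16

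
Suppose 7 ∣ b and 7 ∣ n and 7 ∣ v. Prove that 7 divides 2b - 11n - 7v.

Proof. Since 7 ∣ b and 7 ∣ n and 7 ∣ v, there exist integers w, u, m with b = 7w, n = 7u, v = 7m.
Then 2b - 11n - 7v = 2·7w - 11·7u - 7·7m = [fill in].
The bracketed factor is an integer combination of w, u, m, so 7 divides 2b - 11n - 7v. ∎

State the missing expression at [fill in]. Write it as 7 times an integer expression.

Pull the common 7 out of every term: 2·7w - 11·7u - 7·7m = 7(-7m - 11u + 2w).
-7m - 11u + 2w is an integer, which exhibits the divisibility.

7(-7m - 11u + 2w)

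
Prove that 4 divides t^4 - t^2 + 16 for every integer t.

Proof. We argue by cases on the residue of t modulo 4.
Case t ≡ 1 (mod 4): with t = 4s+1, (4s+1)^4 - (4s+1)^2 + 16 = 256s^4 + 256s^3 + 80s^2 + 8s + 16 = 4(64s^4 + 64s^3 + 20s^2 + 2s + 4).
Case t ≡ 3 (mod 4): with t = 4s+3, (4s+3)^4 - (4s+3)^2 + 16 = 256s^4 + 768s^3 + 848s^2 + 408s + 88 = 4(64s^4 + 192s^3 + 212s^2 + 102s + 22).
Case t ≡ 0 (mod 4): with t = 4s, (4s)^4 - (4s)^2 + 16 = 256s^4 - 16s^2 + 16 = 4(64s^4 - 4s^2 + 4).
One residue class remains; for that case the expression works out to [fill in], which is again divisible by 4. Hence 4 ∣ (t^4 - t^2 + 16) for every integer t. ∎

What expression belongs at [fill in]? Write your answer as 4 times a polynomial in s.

Only t ≡ 2 (mod 4) is unaccounted for. Put t = 4s+2:
(4s+2)^4 - (4s+2)^2 + 16 expands to 256s^4 + 512s^3 + 368s^2 + 112s + 28,
and factoring out 4 leaves 4(64s^4 + 128s^3 + 92s^2 + 28s + 7).

4(64s^4 + 128s^3 + 92s^2 + 28s + 7)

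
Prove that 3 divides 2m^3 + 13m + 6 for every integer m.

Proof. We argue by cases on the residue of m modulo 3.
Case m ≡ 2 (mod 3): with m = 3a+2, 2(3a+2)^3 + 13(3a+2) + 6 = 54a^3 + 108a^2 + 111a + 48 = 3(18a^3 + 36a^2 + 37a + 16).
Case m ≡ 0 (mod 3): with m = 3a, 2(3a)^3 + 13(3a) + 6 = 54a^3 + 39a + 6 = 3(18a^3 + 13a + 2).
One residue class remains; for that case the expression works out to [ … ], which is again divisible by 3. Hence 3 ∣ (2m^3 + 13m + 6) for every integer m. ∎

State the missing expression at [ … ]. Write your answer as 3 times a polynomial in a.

3(18a^3 + 18a^2 + 19a + 7)

Only m ≡ 1 (mod 3) is unaccounted for. Put m = 3a+1:
2(3a+1)^3 + 13(3a+1) + 6 expands to 54a^3 + 54a^2 + 57a + 21,
and factoring out 3 leaves 3(18a^3 + 18a^2 + 19a + 7).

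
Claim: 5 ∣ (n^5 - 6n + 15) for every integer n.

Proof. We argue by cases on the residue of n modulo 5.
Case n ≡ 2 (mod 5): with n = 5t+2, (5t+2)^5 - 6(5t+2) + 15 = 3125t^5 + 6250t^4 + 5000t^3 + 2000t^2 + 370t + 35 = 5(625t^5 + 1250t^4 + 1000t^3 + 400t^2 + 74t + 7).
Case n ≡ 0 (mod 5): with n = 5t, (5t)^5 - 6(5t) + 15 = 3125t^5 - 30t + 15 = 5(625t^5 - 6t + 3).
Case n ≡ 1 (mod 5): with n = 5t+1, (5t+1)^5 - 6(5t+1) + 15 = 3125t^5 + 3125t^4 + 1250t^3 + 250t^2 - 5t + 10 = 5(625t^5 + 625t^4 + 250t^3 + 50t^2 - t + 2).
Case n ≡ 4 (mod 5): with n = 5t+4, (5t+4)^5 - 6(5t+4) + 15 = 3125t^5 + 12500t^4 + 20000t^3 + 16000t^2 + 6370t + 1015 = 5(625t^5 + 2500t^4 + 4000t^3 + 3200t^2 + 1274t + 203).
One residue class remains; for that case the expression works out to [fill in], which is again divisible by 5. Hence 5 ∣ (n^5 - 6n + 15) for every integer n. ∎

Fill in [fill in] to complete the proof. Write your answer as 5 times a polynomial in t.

5(625t^5 + 1875t^4 + 2250t^3 + 1350t^2 + 399t + 48)

The residues treated are {2, 0, 1, 4}, so the missing case is n ≡ 3 (mod 5); write n = 5t+3.
Then (5t+3)^5 - 6(5t+3) + 15 = 3125t^5 + 9375t^4 + 11250t^3 + 6750t^2 + 1995t + 240 = 5(625t^5 + 1875t^4 + 2250t^3 + 1350t^2 + 399t + 48).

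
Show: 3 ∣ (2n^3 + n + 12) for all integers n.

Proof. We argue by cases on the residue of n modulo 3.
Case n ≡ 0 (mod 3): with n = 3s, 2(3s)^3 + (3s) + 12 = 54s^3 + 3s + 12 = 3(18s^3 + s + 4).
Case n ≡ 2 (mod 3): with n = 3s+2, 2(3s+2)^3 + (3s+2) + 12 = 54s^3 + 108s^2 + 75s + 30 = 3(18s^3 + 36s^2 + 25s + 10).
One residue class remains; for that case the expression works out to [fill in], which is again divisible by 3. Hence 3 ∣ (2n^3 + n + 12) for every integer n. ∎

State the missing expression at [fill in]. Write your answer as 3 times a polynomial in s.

3(18s^3 + 18s^2 + 7s + 5)

Only n ≡ 1 (mod 3) is unaccounted for. Put n = 3s+1:
2(3s+1)^3 + (3s+1) + 12 expands to 54s^3 + 54s^2 + 21s + 15,
and factoring out 3 leaves 3(18s^3 + 18s^2 + 7s + 5).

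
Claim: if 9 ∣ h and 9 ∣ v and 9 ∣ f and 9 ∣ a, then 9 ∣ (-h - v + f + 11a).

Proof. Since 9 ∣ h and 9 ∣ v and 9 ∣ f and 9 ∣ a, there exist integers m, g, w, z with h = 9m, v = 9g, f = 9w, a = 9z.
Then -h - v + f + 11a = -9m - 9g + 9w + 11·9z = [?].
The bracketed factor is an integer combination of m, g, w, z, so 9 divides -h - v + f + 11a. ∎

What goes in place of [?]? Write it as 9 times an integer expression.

Each term has a factor of 9: -9m - 9g + 9w + 11·9z = 9·(-g - m + w + 11z).
Since -g - m + w + 11z is an integer, 9 ∣ (-h - v + f + 11a).

9(-g - m + w + 11z)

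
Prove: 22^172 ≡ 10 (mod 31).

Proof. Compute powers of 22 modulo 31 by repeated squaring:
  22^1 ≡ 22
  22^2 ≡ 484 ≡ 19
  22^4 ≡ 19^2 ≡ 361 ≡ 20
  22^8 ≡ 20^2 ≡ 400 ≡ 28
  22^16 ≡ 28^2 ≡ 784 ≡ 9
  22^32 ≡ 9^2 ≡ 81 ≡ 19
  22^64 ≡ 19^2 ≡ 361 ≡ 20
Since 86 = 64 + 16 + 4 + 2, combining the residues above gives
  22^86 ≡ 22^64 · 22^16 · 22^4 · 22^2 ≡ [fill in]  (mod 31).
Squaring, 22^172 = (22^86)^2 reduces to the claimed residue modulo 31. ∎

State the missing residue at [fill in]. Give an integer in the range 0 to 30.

Multiply the listed residues: 20 · 9 · 20 · 19 = 180 → 3600 → 68400.
Reducing modulo 31: 68400 = 2206·31 + 14, so 22^86 ≡ 14.

14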